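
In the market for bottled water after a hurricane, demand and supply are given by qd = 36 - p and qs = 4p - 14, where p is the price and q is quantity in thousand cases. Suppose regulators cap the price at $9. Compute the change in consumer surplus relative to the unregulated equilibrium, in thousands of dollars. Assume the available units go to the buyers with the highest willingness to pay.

14

Equilibrium: 36 - p = 4p - 14, so 50 = 5p and p* = 10, q* = 26.
The ceiling of 9 is below the equilibrium price 10, so it binds.
At p = 9: qd = 36 - 9 = 27 and qs = 4·9 - 14 = 22.
Consumer surplus without the control is ½ · (36 - 10) · 26 = 338.
With the ceiling, 22 units are sold at 9 (assume they go to the highest-value buyers). The demand price at q = 22 is 14, so CS = ½ · [(36 - 9) + (14 - 9)] · 22 = 352.
Change in consumer surplus = 352 - 338 = 14.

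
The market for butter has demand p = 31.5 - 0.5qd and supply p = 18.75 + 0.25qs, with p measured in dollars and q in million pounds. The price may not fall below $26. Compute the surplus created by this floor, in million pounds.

18

Rearranging demand gives qd = 63 - 2p; rearranging supply gives qs = 4p - 75. In a free market, 63 - 2p = 4p - 75 gives the equilibrium p* = 23, q* = 17.
Because the floor (26) lies above the market-clearing price, it is binding.
At p = 26: qd = 63 - 2·26 = 11 and qs = 4·26 - 75 = 29.
Surplus = qs - qd = 29 - 11 = 18.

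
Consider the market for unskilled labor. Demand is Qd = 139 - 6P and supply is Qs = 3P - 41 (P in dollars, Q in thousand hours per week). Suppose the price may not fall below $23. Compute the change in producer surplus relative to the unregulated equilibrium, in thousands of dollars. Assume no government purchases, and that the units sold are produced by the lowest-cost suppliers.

Without the control the market clears where 139 - 6P = 3P - 41, i.e. P* = 20 and Q* = 19.
Because the floor (23) lies above the market-clearing price, it is binding.
At P = 23: Qd = 139 - 6·23 = 1 and Qs = 3·23 - 41 = 28.
Producer surplus without the control is ½ · (20 - 41/3) · 19 = 361/6.
With the floor, 1 units are sold at 23. The supply price at Q = 1 is 14, so PS = ½ · [(23 - 41/3) + (23 - 14)] · 1 = 55/6.
Change in producer surplus = 55/6 - 361/6 = -51.

-51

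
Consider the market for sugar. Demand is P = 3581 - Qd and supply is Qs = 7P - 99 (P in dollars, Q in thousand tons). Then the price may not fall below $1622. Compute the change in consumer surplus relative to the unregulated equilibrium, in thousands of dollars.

-2951480

Rearranging demand gives Qd = 3581 - P. Without the control the market clears where 3581 - P = 7P - 99, i.e. P* = 460 and Q* = 3121.
Because the floor (1622) lies above the market-clearing price, it is binding.
At P = 1622: Qd = 3581 - 1622 = 1959 and Qs = 7·1622 - 99 = 11255.
Consumer surplus without the control is ½ · (3581 - 460) · 3121 = 4870320.5.
With the floor, consumers buy 1959 units at 1622, so CS = ½ · (3581 - 1622) · 1959 = 1918840.5.
Change in consumer surplus = 1918840.5 - 4870320.5 = -2951480.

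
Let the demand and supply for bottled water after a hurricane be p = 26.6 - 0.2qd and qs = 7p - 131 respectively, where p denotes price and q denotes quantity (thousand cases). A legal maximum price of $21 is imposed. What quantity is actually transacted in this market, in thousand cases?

Rearranging demand gives qd = 133 - 5p. Setting quantity demanded equal to quantity supplied, 133 - 5p = 7p - 131, gives p* = 22 and q* = 23.
Because the ceiling (21) lies below the market-clearing price, it is binding.
At p = 21: qd = 133 - 5·21 = 28 and qs = 7·21 - 131 = 16.
The quantity actually transacted is the short side, supply: 16.

16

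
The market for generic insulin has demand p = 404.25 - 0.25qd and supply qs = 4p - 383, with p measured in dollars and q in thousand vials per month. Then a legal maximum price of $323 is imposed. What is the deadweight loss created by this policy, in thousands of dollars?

Rearranging demand gives qd = 1617 - 4p. In a free market, 1617 - 4p = 4p - 383 gives the equilibrium p* = 250, q* = 617.
The ceiling of 323 is above the equilibrium price 250, so it is not binding; the market clears at p* = 250, q* = 617.
Since the control does not bind, no trades are prevented and deadweight loss is zero.

0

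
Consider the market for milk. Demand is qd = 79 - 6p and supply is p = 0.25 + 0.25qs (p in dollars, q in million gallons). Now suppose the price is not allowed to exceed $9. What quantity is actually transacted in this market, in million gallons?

Rearranging supply gives qs = 4p - 1. In a free market, 79 - 6p = 4p - 1 gives the equilibrium p* = 8, q* = 31.
Since 9 is above p* = 8, the ceiling does not bind and the free-market outcome prevails.

31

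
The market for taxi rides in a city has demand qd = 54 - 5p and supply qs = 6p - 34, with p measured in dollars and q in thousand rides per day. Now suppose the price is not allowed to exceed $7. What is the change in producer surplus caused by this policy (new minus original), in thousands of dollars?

Equilibrium: 54 - 5p = 6p - 34, so 88 = 11p and p* = 8, q* = 14.
The ceiling of 7 is below the equilibrium price 8, so it binds.
At p = 7: qd = 54 - 5·7 = 19 and qs = 6·7 - 34 = 8.
Producer surplus without the control is ½ · (8 - 17/3) · 14 = 49/3.
With the ceiling, producers sell 8 units at 7, so PS = ½ · (7 - 17/3) · 8 = 16/3.
Change in producer surplus = 16/3 - 49/3 = -11.

-11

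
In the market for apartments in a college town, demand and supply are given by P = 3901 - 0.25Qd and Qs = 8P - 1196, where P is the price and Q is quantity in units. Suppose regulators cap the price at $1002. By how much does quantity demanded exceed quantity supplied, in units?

Rearranging demand gives Qd = 15604 - 4P. In a free market, 15604 - 4P = 8P - 1196 gives the equilibrium P* = 1400, Q* = 10004.
Since 1002 < 1400, the ceiling is binding.
At P = 1002: Qd = 15604 - 4·1002 = 11596 and Qs = 8·1002 - 1196 = 6820.
Shortage = Qd - Qs = 11596 - 6820 = 4776.

4776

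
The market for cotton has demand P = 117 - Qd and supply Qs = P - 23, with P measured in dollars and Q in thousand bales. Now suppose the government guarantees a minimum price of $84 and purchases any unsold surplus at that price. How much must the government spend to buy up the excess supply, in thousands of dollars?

Rearranging demand gives Qd = 117 - P. Equilibrium: 117 - P = P - 23, so 140 = 2P and P* = 70, Q* = 47.
The floor of 84 is above the equilibrium price 70, so it binds.
At P = 84: Qd = 117 - 84 = 33 and Qs = 84 - 23 = 61.
Surplus = Qs - Qd = 28.
Government expenditure = surplus × support price = 28 × 84 = 2352.

2352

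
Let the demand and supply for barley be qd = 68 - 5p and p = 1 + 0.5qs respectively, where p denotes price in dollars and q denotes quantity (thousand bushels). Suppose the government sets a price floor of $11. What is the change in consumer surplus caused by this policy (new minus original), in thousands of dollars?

Rearranging supply gives qs = 2p - 2. In a free market, 68 - 5p = 2p - 2 gives the equilibrium p* = 10, q* = 18.
Since 11 > 10, the floor is binding.
At p = 11: qd = 68 - 5·11 = 13 and qs = 2·11 - 2 = 20.
Consumer surplus without the control is ½ · (13.6 - 10) · 18 = 32.4.
With the floor, consumers buy 13 units at 11, so CS = ½ · (13.6 - 11) · 13 = 16.9.
Change in consumer surplus = 16.9 - 32.4 = -15.5.

-15.5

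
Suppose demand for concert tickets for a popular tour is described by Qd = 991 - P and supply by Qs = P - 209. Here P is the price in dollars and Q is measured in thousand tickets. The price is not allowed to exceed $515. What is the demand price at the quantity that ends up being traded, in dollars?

Without the control the market clears where 991 - P = P - 209, i.e. P* = 600 and Q* = 391.
Because the ceiling (515) lies below the market-clearing price, it is binding.
At P = 515: Qd = 991 - 515 = 476 and Qs = 515 - 209 = 306.
Only 306 units reach the market. On the demand curve, the marginal buyer's willingness to pay at Q = 306 is (991 - 306) = 685.

685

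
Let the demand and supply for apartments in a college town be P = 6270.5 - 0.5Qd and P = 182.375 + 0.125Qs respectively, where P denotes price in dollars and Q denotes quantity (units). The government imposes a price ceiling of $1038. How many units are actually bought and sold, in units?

6845

Rearranging demand gives Qd = 12541 - 2P; rearranging supply gives Qs = 8P - 1459. Equilibrium: 12541 - 2P = 8P - 1459, so 14000 = 10P and P* = 1400, Q* = 9741.
Because the ceiling (1038) lies below the market-clearing price, it is binding.
At P = 1038: Qd = 12541 - 2·1038 = 10465 and Qs = 8·1038 - 1459 = 6845.
The quantity actually transacted is the short side, supply: 6845.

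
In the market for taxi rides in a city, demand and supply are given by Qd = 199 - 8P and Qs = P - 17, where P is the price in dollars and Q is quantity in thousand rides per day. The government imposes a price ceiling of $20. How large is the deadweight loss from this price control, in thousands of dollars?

9

In a free market, 199 - 8P = P - 17 gives the equilibrium P* = 24, Q* = 7.
Since 20 < 24, the ceiling is binding.
At P = 20: Qd = 199 - 8·20 = 39 and Qs = 20 - 17 = 3.
Quantity traded falls to 3. At Q = 3 the demand price is (199 - 3)/8 = 24.5 and the supply price is 17 + 3 = 20.
Deadweight loss = ½ · (24.5 - 20) · (7 - 3) = ½ · 4.5 · 4 = 9.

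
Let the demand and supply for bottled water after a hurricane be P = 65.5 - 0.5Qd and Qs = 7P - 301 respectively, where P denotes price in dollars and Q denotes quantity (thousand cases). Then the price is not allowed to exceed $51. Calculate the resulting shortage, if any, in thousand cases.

0

Rearranging demand gives Qd = 131 - 2P. Setting quantity demanded equal to quantity supplied, 131 - 2P = 7P - 301, gives P* = 48 and Q* = 35.
Since 51 is above P* = 48, the ceiling does not bind and the free-market outcome prevails.
Since the control does not bind, there is no shortage.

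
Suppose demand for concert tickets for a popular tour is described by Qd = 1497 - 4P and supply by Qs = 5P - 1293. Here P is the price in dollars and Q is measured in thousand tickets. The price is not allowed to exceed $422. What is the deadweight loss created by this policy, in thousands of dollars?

Setting quantity demanded equal to quantity supplied, 1497 - 4P = 5P - 1293, gives P* = 310 and Q* = 257.
The ceiling of 422 is above the equilibrium price 310, so it is not binding; the market clears at P* = 310, Q* = 257.
Since the control does not bind, no trades are prevented and deadweight loss is zero.

0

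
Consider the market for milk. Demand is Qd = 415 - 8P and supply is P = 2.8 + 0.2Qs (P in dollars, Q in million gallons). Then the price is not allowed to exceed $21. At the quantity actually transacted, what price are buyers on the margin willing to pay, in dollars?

40.5

Rearranging supply gives Qs = 5P - 14. Equilibrium: 415 - 8P = 5P - 14, so 429 = 13P and P* = 33, Q* = 151.
The ceiling of 21 is below the equilibrium price 33, so it binds.
At P = 21: Qd = 415 - 8·21 = 247 and Qs = 5·21 - 14 = 91.
Only 91 units reach the market. On the demand curve, the marginal buyer's willingness to pay at Q = 91 is (415 - 91)/8 = 40.5.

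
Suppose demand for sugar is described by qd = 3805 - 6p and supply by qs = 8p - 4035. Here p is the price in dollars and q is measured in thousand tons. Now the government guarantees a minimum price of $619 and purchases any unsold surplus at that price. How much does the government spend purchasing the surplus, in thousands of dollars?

511294

Setting quantity demanded equal to quantity supplied, 3805 - 6p = 8p - 4035, gives p* = 560 and q* = 445.
Since 619 > 560, the floor is binding.
At p = 619: qd = 3805 - 6·619 = 91 and qs = 8·619 - 4035 = 917.
Surplus = qs - qd = 826.
Government expenditure = surplus × support price = 826 × 619 = 511294.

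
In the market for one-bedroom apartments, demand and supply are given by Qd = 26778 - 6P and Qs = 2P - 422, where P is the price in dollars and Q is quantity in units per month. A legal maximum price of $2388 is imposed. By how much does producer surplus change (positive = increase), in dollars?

In a free market, 26778 - 6P = 2P - 422 gives the equilibrium P* = 3400, Q* = 6378.
Because the ceiling (2388) lies below the market-clearing price, it is binding.
At P = 2388: Qd = 26778 - 6·2388 = 12450 and Qs = 2·2388 - 422 = 4354.
Producer surplus without the control is ½ · (3400 - 211) · 6378 = 10169721.
With the ceiling, producers sell 4354 units at 2388, so PS = ½ · (2388 - 211) · 4354 = 4739329.
Change in producer surplus = 4739329 - 10169721 = -5430392.

-5430392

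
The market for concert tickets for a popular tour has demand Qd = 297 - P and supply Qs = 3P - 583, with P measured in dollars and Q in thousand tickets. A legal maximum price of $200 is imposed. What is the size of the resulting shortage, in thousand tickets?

Setting quantity demanded equal to quantity supplied, 297 - P = 3P - 583, gives P* = 220 and Q* = 77.
The ceiling of 200 is below the equilibrium price 220, so it binds.
At P = 200: Qd = 297 - 200 = 97 and Qs = 3·200 - 583 = 17.
Shortage = Qd - Qs = 97 - 17 = 80.

80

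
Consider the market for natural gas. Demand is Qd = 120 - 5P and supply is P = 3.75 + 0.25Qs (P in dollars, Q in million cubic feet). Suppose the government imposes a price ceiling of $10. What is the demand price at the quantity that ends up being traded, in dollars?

Rearranging supply gives Qs = 4P - 15. In a free market, 120 - 5P = 4P - 15 gives the equilibrium P* = 15, Q* = 45.
The ceiling of 10 is below the equilibrium price 15, so it binds.
At P = 10: Qd = 120 - 5·10 = 70 and Qs = 4·10 - 15 = 25.
Only 25 units reach the market. On the demand curve, the marginal buyer's willingness to pay at Q = 25 is (120 - 25)/5 = 19.

19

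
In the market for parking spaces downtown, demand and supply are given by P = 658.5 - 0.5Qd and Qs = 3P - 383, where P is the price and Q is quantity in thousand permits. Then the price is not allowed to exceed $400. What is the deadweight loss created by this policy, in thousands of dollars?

Rearranging demand gives Qd = 1317 - 2P. Equilibrium: 1317 - 2P = 3P - 383, so 1700 = 5P and P* = 340, Q* = 637.
The ceiling of 400 is above the equilibrium price 340, so it is not binding; the market clears at P* = 340, Q* = 637.
Since the control does not bind, no trades are prevented and deadweight loss is zero.

0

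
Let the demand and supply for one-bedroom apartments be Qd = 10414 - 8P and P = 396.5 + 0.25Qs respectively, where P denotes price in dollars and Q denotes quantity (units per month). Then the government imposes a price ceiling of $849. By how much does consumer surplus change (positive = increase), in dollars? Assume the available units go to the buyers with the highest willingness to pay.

Rearranging supply gives Qs = 4P - 1586. Equilibrium: 10414 - 8P = 4P - 1586, so 12000 = 12P and P* = 1000, Q* = 2414.
The ceiling of 849 is below the equilibrium price 1000, so it binds.
At P = 849: Qd = 10414 - 8·849 = 3622 and Qs = 4·849 - 1586 = 1810.
Consumer surplus without the control is ½ · (1301.75 - 1000) · 2414 = 364212.25.
With the ceiling, 1810 units are sold at 849 (assume they go to the highest-value buyers). The demand price at Q = 1810 is 1075.5, so CS = ½ · [(1301.75 - 849) + (1075.5 - 849)] · 1810 = 614721.25.
Change in consumer surplus = 614721.25 - 364212.25 = 250509.

250509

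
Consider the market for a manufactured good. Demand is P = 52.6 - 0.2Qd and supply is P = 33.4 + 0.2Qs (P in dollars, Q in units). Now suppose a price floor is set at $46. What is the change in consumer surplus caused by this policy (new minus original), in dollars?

-121.5

Rearranging demand gives Qd = 263 - 5P; rearranging supply gives Qs = 5P - 167. Equilibrium: 263 - 5P = 5P - 167, so 430 = 10P and P* = 43, Q* = 48.
The floor of 46 is above the equilibrium price 43, so it binds.
At P = 46: Qd = 263 - 5·46 = 33 and Qs = 5·46 - 167 = 63.
Consumer surplus without the control is ½ · (52.6 - 43) · 48 = 230.4.
With the floor, consumers buy 33 units at 46, so CS = ½ · (52.6 - 46) · 33 = 108.9.
Change in consumer surplus = 108.9 - 230.4 = -121.5.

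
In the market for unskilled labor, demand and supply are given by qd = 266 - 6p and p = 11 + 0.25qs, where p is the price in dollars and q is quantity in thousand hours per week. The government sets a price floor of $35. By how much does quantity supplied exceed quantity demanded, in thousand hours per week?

40

Rearranging supply gives qs = 4p - 44. Without the control the market clears where 266 - 6p = 4p - 44, i.e. p* = 31 and q* = 80.
Because the floor (35) lies above the market-clearing price, it is binding.
At p = 35: qd = 266 - 6·35 = 56 and qs = 4·35 - 44 = 96.
Surplus = qs - qd = 96 - 56 = 40.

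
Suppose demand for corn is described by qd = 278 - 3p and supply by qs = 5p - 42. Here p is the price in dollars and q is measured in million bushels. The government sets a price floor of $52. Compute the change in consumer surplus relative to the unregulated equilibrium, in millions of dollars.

-1680

Equilibrium: 278 - 3p = 5p - 42, so 320 = 8p and p* = 40, q* = 158.
Since 52 > 40, the floor is binding.
At p = 52: qd = 278 - 3·52 = 122 and qs = 5·52 - 42 = 218.
Consumer surplus without the control is ½ · (278/3 - 40) · 158 = 12482/3.
With the floor, consumers buy 122 units at 52, so CS = ½ · (278/3 - 52) · 122 = 7442/3.
Change in consumer surplus = 7442/3 - 12482/3 = -1680.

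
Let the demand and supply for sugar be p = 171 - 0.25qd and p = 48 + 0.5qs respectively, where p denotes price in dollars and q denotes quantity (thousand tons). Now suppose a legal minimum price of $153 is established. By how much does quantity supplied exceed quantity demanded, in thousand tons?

138

Rearranging demand gives qd = 684 - 4p; rearranging supply gives qs = 2p - 96. In a free market, 684 - 4p = 2p - 96 gives the equilibrium p* = 130, q* = 164.
Since 153 > 130, the floor is binding.
At p = 153: qd = 684 - 4·153 = 72 and qs = 2·153 - 96 = 210.
Surplus = qs - qd = 210 - 72 = 138.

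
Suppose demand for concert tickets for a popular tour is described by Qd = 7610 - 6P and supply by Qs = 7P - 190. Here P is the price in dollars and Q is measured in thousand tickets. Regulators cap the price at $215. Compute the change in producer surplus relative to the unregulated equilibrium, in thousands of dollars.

-1025062.5

In a free market, 7610 - 6P = 7P - 190 gives the equilibrium P* = 600, Q* = 4010.
Because the ceiling (215) lies below the market-clearing price, it is binding.
At P = 215: Qd = 7610 - 6·215 = 6320 and Qs = 7·215 - 190 = 1315.
Producer surplus without the control is ½ · (600 - 190/7) · 4010 = 8040050/7.
With the ceiling, producers sell 1315 units at 215, so PS = ½ · (215 - 190/7) · 1315 = 1729225/14.
Change in producer surplus = 1729225/14 - 8040050/7 = -1025062.5.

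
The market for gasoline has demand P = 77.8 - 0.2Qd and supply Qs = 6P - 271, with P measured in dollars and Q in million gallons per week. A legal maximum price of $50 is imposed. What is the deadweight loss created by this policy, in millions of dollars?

Rearranging demand gives Qd = 389 - 5P. In a free market, 389 - 5P = 6P - 271 gives the equilibrium P* = 60, Q* = 89.
Because the ceiling (50) lies below the market-clearing price, it is binding.
At P = 50: Qd = 389 - 5·50 = 139 and Qs = 6·50 - 271 = 29.
Quantity traded falls to 29. At Q = 29 the demand price is (389 - 29)/5 = 72 and the supply price is (271 + 29)/6 = 50.
Deadweight loss = ½ · (72 - 50) · (89 - 29) = ½ · 22 · 60 = 660.

660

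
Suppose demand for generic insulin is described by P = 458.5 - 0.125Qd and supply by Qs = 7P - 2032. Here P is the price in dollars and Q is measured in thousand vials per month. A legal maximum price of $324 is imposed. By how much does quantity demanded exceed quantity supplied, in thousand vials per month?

840

Rearranging demand gives Qd = 3668 - 8P. In a free market, 3668 - 8P = 7P - 2032 gives the equilibrium P* = 380, Q* = 628.
Since 324 < 380, the ceiling is binding.
At P = 324: Qd = 3668 - 8·324 = 1076 and Qs = 7·324 - 2032 = 236.
Shortage = Qd - Qs = 1076 - 236 = 840.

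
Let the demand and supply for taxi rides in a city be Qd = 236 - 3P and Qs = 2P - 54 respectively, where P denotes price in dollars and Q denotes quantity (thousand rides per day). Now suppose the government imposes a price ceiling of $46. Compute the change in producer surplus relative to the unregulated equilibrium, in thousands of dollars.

-600

In a free market, 236 - 3P = 2P - 54 gives the equilibrium P* = 58, Q* = 62.
The ceiling of 46 is below the equilibrium price 58, so it binds.
At P = 46: Qd = 236 - 3·46 = 98 and Qs = 2·46 - 54 = 38.
Producer surplus without the control is ½ · (58 - 27) · 62 = 961.
With the ceiling, producers sell 38 units at 46, so PS = ½ · (46 - 27) · 38 = 361.
Change in producer surplus = 361 - 961 = -600.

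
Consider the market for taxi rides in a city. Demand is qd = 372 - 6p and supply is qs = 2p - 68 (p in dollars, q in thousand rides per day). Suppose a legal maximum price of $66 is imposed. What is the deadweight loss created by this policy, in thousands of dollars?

0

Equilibrium: 372 - 6p = 2p - 68, so 440 = 8p and p* = 55, q* = 42.
Since 66 is above p* = 55, the ceiling does not bind and the free-market outcome prevails.
Since the control does not bind, no trades are prevented and deadweight loss is zero.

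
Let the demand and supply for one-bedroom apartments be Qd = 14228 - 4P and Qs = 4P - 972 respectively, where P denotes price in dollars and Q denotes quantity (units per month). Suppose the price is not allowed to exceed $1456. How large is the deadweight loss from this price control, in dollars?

Equilibrium: 14228 - 4P = 4P - 972, so 15200 = 8P and P* = 1900, Q* = 6628.
The ceiling of 1456 is below the equilibrium price 1900, so it binds.
At P = 1456: Qd = 14228 - 4·1456 = 8404 and Qs = 4·1456 - 972 = 4852.
Quantity traded falls to 4852. At Q = 4852 the demand price is (14228 - 4852)/4 = 2344 and the supply price is (972 + 4852)/4 = 1456.
Deadweight loss = ½ · (2344 - 1456) · (6628 - 4852) = ½ · 888 · 1776 = 788544.

788544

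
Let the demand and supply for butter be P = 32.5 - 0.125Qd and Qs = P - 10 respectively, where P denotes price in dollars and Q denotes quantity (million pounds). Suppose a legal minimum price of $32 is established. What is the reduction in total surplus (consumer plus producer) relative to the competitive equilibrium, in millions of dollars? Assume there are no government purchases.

Rearranging demand gives Qd = 260 - 8P. Setting quantity demanded equal to quantity supplied, 260 - 8P = P - 10, gives P* = 30 and Q* = 20.
Because the floor (32) lies above the market-clearing price, it is binding.
At P = 32: Qd = 260 - 8·32 = 4 and Qs = 32 - 10 = 22.
Quantity traded falls to 4. At Q = 4 the demand price is (260 - 4)/8 = 32 and the supply price is 10 + 4 = 14.
Deadweight loss = ½ · (32 - 14) · (20 - 4) = ½ · 18 · 16 = 144.

144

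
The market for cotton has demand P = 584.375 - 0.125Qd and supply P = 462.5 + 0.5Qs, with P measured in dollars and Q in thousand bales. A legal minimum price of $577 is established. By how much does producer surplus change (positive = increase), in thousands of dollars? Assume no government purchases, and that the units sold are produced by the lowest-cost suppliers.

-3621

Rearranging demand gives Qd = 4675 - 8P; rearranging supply gives Qs = 2P - 925. Setting quantity demanded equal to quantity supplied, 4675 - 8P = 2P - 925, gives P* = 560 and Q* = 195.
Because the floor (577) lies above the market-clearing price, it is binding.
At P = 577: Qd = 4675 - 8·577 = 59 and Qs = 2·577 - 925 = 229.
Producer surplus without the control is ½ · (560 - 462.5) · 195 = 9506.25.
With the floor, 59 units are sold at 577. The supply price at Q = 59 is 492, so PS = ½ · [(577 - 462.5) + (577 - 492)] · 59 = 5885.25.
Change in producer surplus = 5885.25 - 9506.25 = -3621.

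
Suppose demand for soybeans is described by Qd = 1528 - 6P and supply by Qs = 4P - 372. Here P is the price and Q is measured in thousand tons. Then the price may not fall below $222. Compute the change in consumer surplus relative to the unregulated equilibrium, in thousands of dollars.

-9344

Without the control the market clears where 1528 - 6P = 4P - 372, i.e. P* = 190 and Q* = 388.
The floor of 222 is above the equilibrium price 190, so it binds.
At P = 222: Qd = 1528 - 6·222 = 196 and Qs = 4·222 - 372 = 516.
Consumer surplus without the control is ½ · (764/3 - 190) · 388 = 37636/3.
With the floor, consumers buy 196 units at 222, so CS = ½ · (764/3 - 222) · 196 = 9604/3.
Change in consumer surplus = 9604/3 - 37636/3 = -9344.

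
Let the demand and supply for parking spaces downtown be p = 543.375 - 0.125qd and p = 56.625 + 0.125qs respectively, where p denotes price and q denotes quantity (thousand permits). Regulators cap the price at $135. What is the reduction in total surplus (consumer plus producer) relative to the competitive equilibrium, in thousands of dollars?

Rearranging demand gives qd = 4347 - 8p; rearranging supply gives qs = 8p - 453. Without the control the market clears where 4347 - 8p = 8p - 453, i.e. p* = 300 and q* = 1947.
Because the ceiling (135) lies below the market-clearing price, it is binding.
At p = 135: qd = 4347 - 8·135 = 3267 and qs = 8·135 - 453 = 627.
Quantity traded falls to 627. At q = 627 the demand price is (4347 - 627)/8 = 465 and the supply price is (453 + 627)/8 = 135.
Deadweight loss = ½ · (465 - 135) · (1947 - 627) = ½ · 330 · 1320 = 217800.

217800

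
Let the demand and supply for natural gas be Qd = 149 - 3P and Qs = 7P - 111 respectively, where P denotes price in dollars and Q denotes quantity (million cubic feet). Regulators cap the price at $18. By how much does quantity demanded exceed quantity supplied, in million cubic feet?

Equilibrium: 149 - 3P = 7P - 111, so 260 = 10P and P* = 26, Q* = 71.
The ceiling of 18 is below the equilibrium price 26, so it binds.
At P = 18: Qd = 149 - 3·18 = 95 and Qs = 7·18 - 111 = 15.
Shortage = Qd - Qs = 95 - 15 = 80.

80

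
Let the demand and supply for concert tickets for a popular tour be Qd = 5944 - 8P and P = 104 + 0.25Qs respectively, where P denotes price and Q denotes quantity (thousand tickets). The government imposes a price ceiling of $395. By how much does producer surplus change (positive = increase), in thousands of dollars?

-193590

Rearranging supply gives Qs = 4P - 416. Setting quantity demanded equal to quantity supplied, 5944 - 8P = 4P - 416, gives P* = 530 and Q* = 1704.
The ceiling of 395 is below the equilibrium price 530, so it binds.
At P = 395: Qd = 5944 - 8·395 = 2784 and Qs = 4·395 - 416 = 1164.
Producer surplus without the control is ½ · (530 - 104) · 1704 = 362952.
With the ceiling, producers sell 1164 units at 395, so PS = ½ · (395 - 104) · 1164 = 169362.
Change in producer surplus = 169362 - 362952 = -193590.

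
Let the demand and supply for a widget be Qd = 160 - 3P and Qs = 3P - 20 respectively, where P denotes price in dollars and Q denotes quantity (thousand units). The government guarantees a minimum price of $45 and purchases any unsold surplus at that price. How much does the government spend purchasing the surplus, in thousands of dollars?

4050

Equilibrium: 160 - 3P = 3P - 20, so 180 = 6P and P* = 30, Q* = 70.
Since 45 > 30, the floor is binding.
At P = 45: Qd = 160 - 3·45 = 25 and Qs = 3·45 - 20 = 115.
Surplus = Qs - Qd = 90.
Government expenditure = surplus × support price = 90 × 45 = 4050.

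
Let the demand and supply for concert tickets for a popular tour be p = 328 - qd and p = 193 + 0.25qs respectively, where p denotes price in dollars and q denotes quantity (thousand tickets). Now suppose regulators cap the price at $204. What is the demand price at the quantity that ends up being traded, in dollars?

Rearranging demand gives qd = 328 - p; rearranging supply gives qs = 4p - 772. Setting quantity demanded equal to quantity supplied, 328 - p = 4p - 772, gives p* = 220 and q* = 108.
Since 204 < 220, the ceiling is binding.
At p = 204: qd = 328 - 204 = 124 and qs = 4·204 - 772 = 44.
Only 44 units reach the market. On the demand curve, the marginal buyer's willingness to pay at q = 44 is (328 - 44) = 284.

284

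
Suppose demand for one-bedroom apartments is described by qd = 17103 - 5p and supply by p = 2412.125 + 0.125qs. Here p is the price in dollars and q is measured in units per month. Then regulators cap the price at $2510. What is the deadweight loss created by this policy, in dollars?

Rearranging supply gives qs = 8p - 19297. Equilibrium: 17103 - 5p = 8p - 19297, so 36400 = 13p and p* = 2800, q* = 3103.
Because the ceiling (2510) lies below the market-clearing price, it is binding.
At p = 2510: qd = 17103 - 5·2510 = 4553 and qs = 8·2510 - 19297 = 783.
Quantity traded falls to 783. At q = 783 the demand price is (17103 - 783)/5 = 3264 and the supply price is (19297 + 783)/8 = 2510.
Deadweight loss = ½ · (3264 - 2510) · (3103 - 783) = ½ · 754 · 2320 = 874640.

874640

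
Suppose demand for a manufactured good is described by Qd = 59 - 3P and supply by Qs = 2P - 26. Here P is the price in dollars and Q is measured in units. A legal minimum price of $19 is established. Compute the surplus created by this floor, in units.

Without the control the market clears where 59 - 3P = 2P - 26, i.e. P* = 17 and Q* = 8.
Because the floor (19) lies above the market-clearing price, it is binding.
At P = 19: Qd = 59 - 3·19 = 2 and Qs = 2·19 - 26 = 12.
Surplus = Qs - Qd = 12 - 2 = 10.

10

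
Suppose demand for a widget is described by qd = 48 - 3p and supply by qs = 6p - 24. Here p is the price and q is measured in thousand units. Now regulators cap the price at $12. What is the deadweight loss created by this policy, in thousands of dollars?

Setting quantity demanded equal to quantity supplied, 48 - 3p = 6p - 24, gives p* = 8 and q* = 24.
The ceiling of 12 is above the equilibrium price 8, so it is not binding; the market clears at p* = 8, q* = 24.
Since the control does not bind, no trades are prevented and deadweight loss is zero.

0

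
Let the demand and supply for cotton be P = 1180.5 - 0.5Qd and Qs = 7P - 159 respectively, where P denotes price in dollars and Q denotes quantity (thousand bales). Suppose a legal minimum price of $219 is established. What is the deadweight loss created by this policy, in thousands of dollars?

0

Rearranging demand gives Qd = 2361 - 2P. In a free market, 2361 - 2P = 7P - 159 gives the equilibrium P* = 280, Q* = 1801.
The floor of 219 is below the equilibrium price 280, so it is not binding; the market clears at P* = 280, Q* = 1801.
Since the control does not bind, no trades are prevented and deadweight loss is zero.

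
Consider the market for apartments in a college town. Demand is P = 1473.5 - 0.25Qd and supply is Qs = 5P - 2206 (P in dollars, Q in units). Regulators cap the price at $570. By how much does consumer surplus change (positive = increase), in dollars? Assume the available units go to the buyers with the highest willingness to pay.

-127792.5

Rearranging demand gives Qd = 5894 - 4P. Without the control the market clears where 5894 - 4P = 5P - 2206, i.e. P* = 900 and Q* = 2294.
Because the ceiling (570) lies below the market-clearing price, it is binding.
At P = 570: Qd = 5894 - 4·570 = 3614 and Qs = 5·570 - 2206 = 644.
Consumer surplus without the control is ½ · (1473.5 - 900) · 2294 = 657804.5.
With the ceiling, 644 units are sold at 570 (assume they go to the highest-value buyers). The demand price at Q = 644 is 1312.5, so CS = ½ · [(1473.5 - 570) + (1312.5 - 570)] · 644 = 530012.
Change in consumer surplus = 530012 - 657804.5 = -127792.5.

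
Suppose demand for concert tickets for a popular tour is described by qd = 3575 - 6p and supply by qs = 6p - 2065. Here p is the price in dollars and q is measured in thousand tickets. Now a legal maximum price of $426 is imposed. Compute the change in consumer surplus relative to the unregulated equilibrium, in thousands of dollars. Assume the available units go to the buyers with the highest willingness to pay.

15796

Equilibrium: 3575 - 6p = 6p - 2065, so 5640 = 12p and p* = 470, q* = 755.
Since 426 < 470, the ceiling is binding.
At p = 426: qd = 3575 - 6·426 = 1019 and qs = 6·426 - 2065 = 491.
Consumer surplus without the control is ½ · (3575/6 - 470) · 755 = 570025/12.
With the ceiling, 491 units are sold at 426 (assume they go to the highest-value buyers). The demand price at q = 491 is 514, so CS = ½ · [(3575/6 - 426) + (514 - 426)] · 491 = 759577/12.
Change in consumer surplus = 759577/12 - 570025/12 = 15796.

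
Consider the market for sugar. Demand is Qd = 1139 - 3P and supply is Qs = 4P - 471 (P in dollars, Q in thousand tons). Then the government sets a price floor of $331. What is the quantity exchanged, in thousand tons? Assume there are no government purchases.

In a free market, 1139 - 3P = 4P - 471 gives the equilibrium P* = 230, Q* = 449.
The floor of 331 is above the equilibrium price 230, so it binds.
At P = 331: Qd = 1139 - 3·331 = 146 and Qs = 4·331 - 471 = 853.
The quantity actually transacted is the short side, demand: 146.

146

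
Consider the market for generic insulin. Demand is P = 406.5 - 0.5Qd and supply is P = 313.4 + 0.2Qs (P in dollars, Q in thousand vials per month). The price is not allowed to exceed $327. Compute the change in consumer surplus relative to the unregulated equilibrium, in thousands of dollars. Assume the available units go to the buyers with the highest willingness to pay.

-172.25

Rearranging demand gives Qd = 813 - 2P; rearranging supply gives Qs = 5P - 1567. Without the control the market clears where 813 - 2P = 5P - 1567, i.e. P* = 340 and Q* = 133.
Because the ceiling (327) lies below the market-clearing price, it is binding.
At P = 327: Qd = 813 - 2·327 = 159 and Qs = 5·327 - 1567 = 68.
Consumer surplus without the control is ½ · (406.5 - 340) · 133 = 4422.25.
With the ceiling, 68 units are sold at 327 (assume they go to the highest-value buyers). The demand price at Q = 68 is 372.5, so CS = ½ · [(406.5 - 327) + (372.5 - 327)] · 68 = 4250.
Change in consumer surplus = 4250 - 4422.25 = -172.25.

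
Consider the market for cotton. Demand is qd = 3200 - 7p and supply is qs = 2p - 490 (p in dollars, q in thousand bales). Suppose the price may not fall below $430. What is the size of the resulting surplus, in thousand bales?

Equilibrium: 3200 - 7p = 2p - 490, so 3690 = 9p and p* = 410, q* = 330.
Since 430 > 410, the floor is binding.
At p = 430: qd = 3200 - 7·430 = 190 and qs = 2·430 - 490 = 370.
Surplus = qs - qd = 370 - 190 = 180.

180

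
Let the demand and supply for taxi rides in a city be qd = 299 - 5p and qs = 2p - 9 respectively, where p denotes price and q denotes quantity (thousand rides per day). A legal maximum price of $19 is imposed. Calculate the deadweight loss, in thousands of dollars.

Setting quantity demanded equal to quantity supplied, 299 - 5p = 2p - 9, gives p* = 44 and q* = 79.
Because the ceiling (19) lies below the market-clearing price, it is binding.
At p = 19: qd = 299 - 5·19 = 204 and qs = 2·19 - 9 = 29.
Quantity traded falls to 29. At q = 29 the demand price is (299 - 29)/5 = 54 and the supply price is (9 + 29)/2 = 19.
Deadweight loss = ½ · (54 - 19) · (79 - 29) = ½ · 35 · 50 = 875.

875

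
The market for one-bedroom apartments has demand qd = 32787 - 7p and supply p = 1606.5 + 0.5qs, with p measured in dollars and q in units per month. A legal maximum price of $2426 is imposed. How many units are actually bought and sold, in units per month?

1639

Rearranging supply gives qs = 2p - 3213. Setting quantity demanded equal to quantity supplied, 32787 - 7p = 2p - 3213, gives p* = 4000 and q* = 4787.
Because the ceiling (2426) lies below the market-clearing price, it is binding.
At p = 2426: qd = 32787 - 7·2426 = 15805 and qs = 2·2426 - 3213 = 1639.
The quantity actually transacted is the short side, supply: 1639.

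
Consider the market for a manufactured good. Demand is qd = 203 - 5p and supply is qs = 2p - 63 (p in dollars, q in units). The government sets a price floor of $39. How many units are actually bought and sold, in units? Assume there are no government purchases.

Equilibrium: 203 - 5p = 2p - 63, so 266 = 7p and p* = 38, q* = 13.
Since 39 > 38, the floor is binding.
At p = 39: qd = 203 - 5·39 = 8 and qs = 2·39 - 63 = 15.
The quantity actually transacted is the short side, demand: 8.

8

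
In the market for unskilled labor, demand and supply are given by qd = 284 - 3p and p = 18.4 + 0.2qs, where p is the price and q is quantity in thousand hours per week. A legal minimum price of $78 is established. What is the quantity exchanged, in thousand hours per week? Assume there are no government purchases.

Rearranging supply gives qs = 5p - 92. Equilibrium: 284 - 3p = 5p - 92, so 376 = 8p and p* = 47, q* = 143.
Because the floor (78) lies above the market-clearing price, it is binding.
At p = 78: qd = 284 - 3·78 = 50 and qs = 5·78 - 92 = 298.
The quantity actually transacted is the short side, demand: 50.

50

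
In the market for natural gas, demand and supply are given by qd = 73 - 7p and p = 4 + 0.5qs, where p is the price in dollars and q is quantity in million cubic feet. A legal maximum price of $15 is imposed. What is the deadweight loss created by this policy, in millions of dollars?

Rearranging supply gives qs = 2p - 8. Setting quantity demanded equal to quantity supplied, 73 - 7p = 2p - 8, gives p* = 9 and q* = 10.
Since 15 is above p* = 9, the ceiling does not bind and the free-market outcome prevails.
Since the control does not bind, no trades are prevented and deadweight loss is zero.

0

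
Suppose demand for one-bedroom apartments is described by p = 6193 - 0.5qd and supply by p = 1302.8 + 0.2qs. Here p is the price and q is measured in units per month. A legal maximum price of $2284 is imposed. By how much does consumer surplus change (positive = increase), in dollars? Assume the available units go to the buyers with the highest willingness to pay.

Rearranging demand gives qd = 12386 - 2p; rearranging supply gives qs = 5p - 6514. In a free market, 12386 - 2p = 5p - 6514 gives the equilibrium p* = 2700, q* = 6986.
Because the ceiling (2284) lies below the market-clearing price, it is binding.
At p = 2284: qd = 12386 - 2·2284 = 7818 and qs = 5·2284 - 6514 = 4906.
Consumer surplus without the control is ½ · (6193 - 2700) · 6986 = 12201049.
With the ceiling, 4906 units are sold at 2284 (assume they go to the highest-value buyers). The demand price at q = 4906 is 3740, so CS = ½ · [(6193 - 2284) + (3740 - 2284)] · 4906 = 13160345.
Change in consumer surplus = 13160345 - 12201049 = 959296.

959296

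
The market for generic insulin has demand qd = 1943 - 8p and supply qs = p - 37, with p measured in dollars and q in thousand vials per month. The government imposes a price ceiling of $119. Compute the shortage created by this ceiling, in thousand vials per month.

909

Setting quantity demanded equal to quantity supplied, 1943 - 8p = p - 37, gives p* = 220 and q* = 183.
Since 119 < 220, the ceiling is binding.
At p = 119: qd = 1943 - 8·119 = 991 and qs = 119 - 37 = 82.
Shortage = qd - qs = 991 - 82 = 909.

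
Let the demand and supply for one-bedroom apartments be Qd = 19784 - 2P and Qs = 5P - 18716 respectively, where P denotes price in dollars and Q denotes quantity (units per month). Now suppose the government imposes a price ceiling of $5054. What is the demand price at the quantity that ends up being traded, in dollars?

6615

Equilibrium: 19784 - 2P = 5P - 18716, so 38500 = 7P and P* = 5500, Q* = 8784.
Because the ceiling (5054) lies below the market-clearing price, it is binding.
At P = 5054: Qd = 19784 - 2·5054 = 9676 and Qs = 5·5054 - 18716 = 6554.
Only 6554 units reach the market. On the demand curve, the marginal buyer's willingness to pay at Q = 6554 is (19784 - 6554)/2 = 6615.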